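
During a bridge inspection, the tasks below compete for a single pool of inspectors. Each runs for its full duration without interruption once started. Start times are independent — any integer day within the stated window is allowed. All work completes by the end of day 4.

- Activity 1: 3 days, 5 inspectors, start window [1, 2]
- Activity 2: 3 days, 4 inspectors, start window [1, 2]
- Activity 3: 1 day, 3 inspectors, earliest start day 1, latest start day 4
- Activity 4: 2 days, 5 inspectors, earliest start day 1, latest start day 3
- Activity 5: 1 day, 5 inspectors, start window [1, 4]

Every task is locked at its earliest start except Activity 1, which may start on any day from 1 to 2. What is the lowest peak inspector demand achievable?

Activity 1@1: d1:22  d2:14  d3:9  d4:0 → peak 22
Activity 1@2: d1:17  d2:14  d3:9  d4:5 → peak 17
Best is Activity 1@2, peak 17.

17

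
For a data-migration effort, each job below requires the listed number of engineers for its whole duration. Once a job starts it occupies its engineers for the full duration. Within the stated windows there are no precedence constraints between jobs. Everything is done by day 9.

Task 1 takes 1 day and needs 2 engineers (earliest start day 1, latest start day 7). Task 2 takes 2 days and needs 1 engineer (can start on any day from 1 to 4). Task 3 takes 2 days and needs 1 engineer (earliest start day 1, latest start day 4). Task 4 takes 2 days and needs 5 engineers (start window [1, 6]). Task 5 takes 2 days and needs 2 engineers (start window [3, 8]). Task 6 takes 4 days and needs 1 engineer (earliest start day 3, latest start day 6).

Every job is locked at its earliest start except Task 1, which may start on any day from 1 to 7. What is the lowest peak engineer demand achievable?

Task 1@1: d1:9  d2:7  d3:3  d4:3  d5:1  d6:1  d7:0  d8:0  d9:0 → peak 9
Task 1@2: d1:7  d2:9  d3:3  d4:3  d5:1  d6:1  d7:0  d8:0  d9:0 → peak 9
Task 1@3: d1:7  d2:7  d3:5  d4:3  d5:1  d6:1  d7:0  d8:0  d9:0 → peak 7
Task 1@4: d1:7  d2:7  d3:3  d4:5  d5:1  d6:1  d7:0  d8:0  d9:0 → peak 7
Task 1@5: d1:7  d2:7  d3:3  d4:3  d5:3  d6:1  d7:0  d8:0  d9:0 → peak 7
Task 1@6: d1:7  d2:7  d3:3  d4:3  d5:1  d6:3  d7:0  d8:0  d9:0 → peak 7
Task 1@7: d1:7  d2:7  d3:3  d4:3  d5:1  d6:1  d7:2  d8:0  d9:0 → peak 7
Best is Task 1@3, peak 7.

7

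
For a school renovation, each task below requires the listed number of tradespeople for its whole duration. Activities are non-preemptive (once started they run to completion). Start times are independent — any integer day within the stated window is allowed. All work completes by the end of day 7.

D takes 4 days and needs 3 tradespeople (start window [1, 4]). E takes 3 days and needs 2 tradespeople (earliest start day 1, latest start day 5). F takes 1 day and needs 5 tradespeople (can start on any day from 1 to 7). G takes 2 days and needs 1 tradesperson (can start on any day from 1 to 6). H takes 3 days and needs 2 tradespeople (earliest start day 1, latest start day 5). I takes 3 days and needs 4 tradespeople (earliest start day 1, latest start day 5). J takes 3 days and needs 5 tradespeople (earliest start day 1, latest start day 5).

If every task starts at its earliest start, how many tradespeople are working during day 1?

At early start, day 1 has: D, E, F, G, H, I, J.
Demand: 3 + 2 + 5 + 1 + 2 + 4 + 5 = 22.

22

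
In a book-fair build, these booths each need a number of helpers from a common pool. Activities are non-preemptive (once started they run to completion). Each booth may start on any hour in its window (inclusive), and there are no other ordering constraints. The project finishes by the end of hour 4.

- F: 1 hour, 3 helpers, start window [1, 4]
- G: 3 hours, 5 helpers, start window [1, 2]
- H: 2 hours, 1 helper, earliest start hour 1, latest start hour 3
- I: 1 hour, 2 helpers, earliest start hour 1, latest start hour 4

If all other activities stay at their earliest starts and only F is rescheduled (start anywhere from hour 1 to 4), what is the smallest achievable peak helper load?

8

F@1: h1:11  h2:6  h3:5  h4:0 → peak 11
F@2: h1:8  h2:9  h3:5  h4:0 → peak 9
F@3: h1:8  h2:6  h3:8  h4:0 → peak 8
F@4: h1:8  h2:6  h3:5  h4:3 → peak 8
Best is F@3, peak 8.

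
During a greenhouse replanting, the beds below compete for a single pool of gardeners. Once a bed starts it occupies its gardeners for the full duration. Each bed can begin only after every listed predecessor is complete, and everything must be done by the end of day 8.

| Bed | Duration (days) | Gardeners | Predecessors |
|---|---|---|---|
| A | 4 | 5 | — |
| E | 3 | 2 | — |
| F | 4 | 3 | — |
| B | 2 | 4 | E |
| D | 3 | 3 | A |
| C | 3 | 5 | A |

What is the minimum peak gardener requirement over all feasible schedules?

Early-start (A@1, E@1, F@1, B@4, D@5, C@5) gives peak 12: d1:10  d2:10  d3:10  d4:12  d5:12  d6:8  d7:8  d8:0.
Shift F→5, C→6.
Schedule A@1, E@1, F@5, B@4, D@5, C@6: d1:7  d2:7  d3:7  d4:9  d5:10  d6:11  d7:11  d8:8 — peak 11.

11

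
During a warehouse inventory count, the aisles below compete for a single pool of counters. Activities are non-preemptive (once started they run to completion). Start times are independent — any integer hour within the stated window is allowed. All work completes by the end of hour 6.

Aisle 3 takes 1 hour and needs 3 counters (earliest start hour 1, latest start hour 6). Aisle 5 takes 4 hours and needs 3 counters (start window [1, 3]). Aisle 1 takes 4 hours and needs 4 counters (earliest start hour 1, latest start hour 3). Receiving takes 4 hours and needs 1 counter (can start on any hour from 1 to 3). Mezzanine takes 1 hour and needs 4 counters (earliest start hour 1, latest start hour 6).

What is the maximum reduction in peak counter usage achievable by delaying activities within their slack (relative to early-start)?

7

Early-start peak: h1:15  h2:8  h3:8  h4:8  h5:0  h6:0 ⇒ 15.
Leveled (Aisle 3@1, Aisle 5@1, Aisle 1@2, Receiving@1, Mezzanine@5): h1:7  h2:8  h3:8  h4:8  h5:8  h6:0 ⇒ 8.
Reduction 15 − 8 = 7.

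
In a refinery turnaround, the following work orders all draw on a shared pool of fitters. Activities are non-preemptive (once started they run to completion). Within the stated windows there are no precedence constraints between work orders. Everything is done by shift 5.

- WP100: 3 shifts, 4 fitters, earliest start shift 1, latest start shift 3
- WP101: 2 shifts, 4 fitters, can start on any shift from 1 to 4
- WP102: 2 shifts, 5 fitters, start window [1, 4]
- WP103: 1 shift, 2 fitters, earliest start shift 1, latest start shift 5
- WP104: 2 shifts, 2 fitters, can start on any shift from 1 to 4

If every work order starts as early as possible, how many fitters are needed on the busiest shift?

17

Early-start schedule: WP100@1, WP101@1, WP102@1, WP103@1, WP104@1.
Load per shift: shift 1: 17, shift 2: 15, shift 3: 4, shift 4: 0, shift 5: 0.
Peak is 17.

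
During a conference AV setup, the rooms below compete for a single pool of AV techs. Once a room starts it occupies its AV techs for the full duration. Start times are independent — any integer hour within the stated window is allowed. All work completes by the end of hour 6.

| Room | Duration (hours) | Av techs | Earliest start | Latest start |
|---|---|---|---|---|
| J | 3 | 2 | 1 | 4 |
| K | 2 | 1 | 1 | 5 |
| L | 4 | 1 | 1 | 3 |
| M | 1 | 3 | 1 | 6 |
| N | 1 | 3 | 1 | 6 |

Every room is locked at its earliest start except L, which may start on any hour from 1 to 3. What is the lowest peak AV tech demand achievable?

9

L@1: h1:10  h2:4  h3:3  h4:1  h5:0  h6:0 → peak 10
L@2: h1:9  h2:4  h3:3  h4:1  h5:1  h6:0 → peak 9
L@3: h1:9  h2:3  h3:3  h4:1  h5:1  h6:1 → peak 9
Best is L@2, peak 9.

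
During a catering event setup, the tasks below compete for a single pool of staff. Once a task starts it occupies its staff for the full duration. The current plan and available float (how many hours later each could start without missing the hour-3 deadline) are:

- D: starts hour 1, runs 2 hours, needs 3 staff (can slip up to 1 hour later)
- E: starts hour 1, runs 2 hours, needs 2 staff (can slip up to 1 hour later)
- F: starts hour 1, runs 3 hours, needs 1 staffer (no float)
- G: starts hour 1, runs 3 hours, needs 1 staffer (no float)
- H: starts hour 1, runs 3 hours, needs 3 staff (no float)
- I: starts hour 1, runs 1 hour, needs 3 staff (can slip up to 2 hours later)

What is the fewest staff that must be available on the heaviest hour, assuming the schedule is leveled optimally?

Early-start (D@1, E@1, F@1, G@1, H@1, I@1) gives peak 13: h1:13  h2:10  h3:5.
Shift I→3.
Schedule D@1, E@1, F@1, G@1, H@1, I@3: h1:10  h2:10  h3:8 — peak 10.
Total staffer-hours = 28 over 3 hours ⇒ peak ≥ ⌈28/3⌉ = 10, so 10 is optimal.

10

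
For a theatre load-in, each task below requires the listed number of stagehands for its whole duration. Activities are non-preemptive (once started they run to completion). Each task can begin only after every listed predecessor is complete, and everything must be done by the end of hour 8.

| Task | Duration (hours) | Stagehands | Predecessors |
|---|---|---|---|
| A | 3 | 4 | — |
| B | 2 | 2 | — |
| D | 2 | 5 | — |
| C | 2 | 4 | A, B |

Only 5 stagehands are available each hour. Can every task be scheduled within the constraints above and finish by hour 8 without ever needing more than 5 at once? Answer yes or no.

no

The minimum achievable peak is 6; 5 < 6, so no feasible schedule stays within the cap.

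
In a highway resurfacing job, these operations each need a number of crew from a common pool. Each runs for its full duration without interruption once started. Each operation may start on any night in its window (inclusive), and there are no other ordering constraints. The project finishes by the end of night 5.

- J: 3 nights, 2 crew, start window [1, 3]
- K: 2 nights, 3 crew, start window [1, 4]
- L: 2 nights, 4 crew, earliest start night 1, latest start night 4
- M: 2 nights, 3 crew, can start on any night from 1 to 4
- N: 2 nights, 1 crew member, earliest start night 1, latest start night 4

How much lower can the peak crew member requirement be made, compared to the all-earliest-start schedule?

Early-start peak: n1:13  n2:13  n3:2  n4:0  n5:0 ⇒ 13.
Leveled (J@1, K@1, L@3, M@4, N@1): n1:6  n2:6  n3:6  n4:7  n5:3 ⇒ 7.
Reduction 13 − 7 = 6.

6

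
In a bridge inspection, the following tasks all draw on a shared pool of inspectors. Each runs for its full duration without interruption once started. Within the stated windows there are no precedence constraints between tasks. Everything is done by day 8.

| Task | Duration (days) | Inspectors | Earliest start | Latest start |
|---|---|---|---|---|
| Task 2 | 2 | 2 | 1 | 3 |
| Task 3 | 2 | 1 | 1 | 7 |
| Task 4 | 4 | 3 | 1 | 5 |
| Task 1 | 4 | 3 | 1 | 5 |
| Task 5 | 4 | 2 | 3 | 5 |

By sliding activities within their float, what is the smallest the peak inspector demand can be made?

Early-start (Task 2@1, Task 3@1, Task 4@1, Task 1@1, Task 5@3) gives peak 9: d1:9  d2:9  d3:8  d4:8  d5:2  d6:2  d7:0  d8:0.
Shift Task 3→3, Task 1→5, Task 5→5.
Schedule Task 2@1, Task 3@3, Task 4@1, Task 1@5, Task 5@5: d1:5  d2:5  d3:4  d4:4  d5:5  d6:5  d7:5  d8:5 — peak 5.
Total inspector-days = 38 over 8 days ⇒ peak ≥ ⌈38/8⌉ = 5, so 5 is optimal.

5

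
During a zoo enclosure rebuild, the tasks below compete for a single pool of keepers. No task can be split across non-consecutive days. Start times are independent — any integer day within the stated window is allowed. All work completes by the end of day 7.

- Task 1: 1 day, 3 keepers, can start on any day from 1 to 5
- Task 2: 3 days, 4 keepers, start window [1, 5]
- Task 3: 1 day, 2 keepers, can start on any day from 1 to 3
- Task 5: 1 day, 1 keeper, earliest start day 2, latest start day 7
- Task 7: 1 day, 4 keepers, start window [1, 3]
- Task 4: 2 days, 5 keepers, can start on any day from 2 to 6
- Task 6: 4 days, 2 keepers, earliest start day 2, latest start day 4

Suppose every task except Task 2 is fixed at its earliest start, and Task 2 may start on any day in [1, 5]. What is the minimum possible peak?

9

Task 2@1: d1:13  d2:12  d3:11  d4:2  d5:2  d6:0  d7:0 → peak 13
Task 2@2: d1:9  d2:12  d3:11  d4:6  d5:2  d6:0  d7:0 → peak 12
Task 2@3: d1:9  d2:8  d3:11  d4:6  d5:6  d6:0  d7:0 → peak 11
Task 2@4: d1:9  d2:8  d3:7  d4:6  d5:6  d6:4  d7:0 → peak 9
Task 2@5: d1:9  d2:8  d3:7  d4:2  d5:6  d6:4  d7:4 → peak 9
Best is Task 2@4, peak 9.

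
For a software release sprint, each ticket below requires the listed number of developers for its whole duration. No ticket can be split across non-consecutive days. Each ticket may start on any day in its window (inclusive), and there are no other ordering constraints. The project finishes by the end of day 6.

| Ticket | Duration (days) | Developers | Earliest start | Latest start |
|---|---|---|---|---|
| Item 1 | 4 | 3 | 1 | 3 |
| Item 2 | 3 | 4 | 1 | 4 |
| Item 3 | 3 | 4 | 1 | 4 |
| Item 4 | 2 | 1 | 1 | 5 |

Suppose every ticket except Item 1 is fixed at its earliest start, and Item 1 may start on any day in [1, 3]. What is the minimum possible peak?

Item 1@1: d1:12  d2:12  d3:11  d4:3  d5:0  d6:0 → peak 12
Item 1@2: d1:9  d2:12  d3:11  d4:3  d5:3  d6:0 → peak 12
Item 1@3: d1:9  d2:9  d3:11  d4:3  d5:3  d6:3 → peak 11
Best is Item 1@3, peak 11.

11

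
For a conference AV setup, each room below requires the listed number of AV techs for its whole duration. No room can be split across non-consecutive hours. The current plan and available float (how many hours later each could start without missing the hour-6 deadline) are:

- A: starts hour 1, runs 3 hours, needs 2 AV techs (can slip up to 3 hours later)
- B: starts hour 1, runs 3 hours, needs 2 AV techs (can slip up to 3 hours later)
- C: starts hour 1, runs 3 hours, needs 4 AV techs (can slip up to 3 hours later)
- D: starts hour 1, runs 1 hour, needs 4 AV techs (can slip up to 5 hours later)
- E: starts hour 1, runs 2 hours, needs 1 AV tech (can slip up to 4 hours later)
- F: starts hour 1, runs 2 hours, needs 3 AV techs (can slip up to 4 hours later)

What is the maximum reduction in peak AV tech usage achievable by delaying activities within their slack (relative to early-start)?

10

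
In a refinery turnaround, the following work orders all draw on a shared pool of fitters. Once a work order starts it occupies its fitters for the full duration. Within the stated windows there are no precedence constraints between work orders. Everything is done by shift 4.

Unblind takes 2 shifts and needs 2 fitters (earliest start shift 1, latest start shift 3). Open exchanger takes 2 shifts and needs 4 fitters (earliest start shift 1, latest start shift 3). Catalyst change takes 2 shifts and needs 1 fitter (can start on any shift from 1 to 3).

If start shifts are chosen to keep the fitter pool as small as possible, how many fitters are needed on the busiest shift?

4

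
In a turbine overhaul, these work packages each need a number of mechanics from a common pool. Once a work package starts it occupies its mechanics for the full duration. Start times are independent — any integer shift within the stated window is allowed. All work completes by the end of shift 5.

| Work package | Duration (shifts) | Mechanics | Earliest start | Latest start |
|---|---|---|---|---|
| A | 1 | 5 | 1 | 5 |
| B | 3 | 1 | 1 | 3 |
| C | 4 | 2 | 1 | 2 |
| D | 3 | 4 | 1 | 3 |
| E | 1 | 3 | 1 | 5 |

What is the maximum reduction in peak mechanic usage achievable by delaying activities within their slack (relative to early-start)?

8

Early-start peak: s1:15  s2:7  s3:7  s4:2  s5:0 ⇒ 15.
Leveled (A@1, B@1, C@2, D@2, E@5): s1:6  s2:7  s3:7  s4:6  s5:5 ⇒ 7.
Reduction 15 − 7 = 8.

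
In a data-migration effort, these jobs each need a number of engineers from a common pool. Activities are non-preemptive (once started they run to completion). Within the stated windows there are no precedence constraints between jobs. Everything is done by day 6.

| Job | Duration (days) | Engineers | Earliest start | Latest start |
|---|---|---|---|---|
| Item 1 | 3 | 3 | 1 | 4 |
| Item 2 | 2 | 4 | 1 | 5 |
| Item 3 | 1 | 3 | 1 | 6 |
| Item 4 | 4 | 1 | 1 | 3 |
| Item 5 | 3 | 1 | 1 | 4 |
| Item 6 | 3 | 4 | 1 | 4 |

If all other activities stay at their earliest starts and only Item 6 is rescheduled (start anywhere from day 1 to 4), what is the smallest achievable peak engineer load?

12

Item 6@1: d1:16  d2:13  d3:9  d4:1  d5:0  d6:0 → peak 16
Item 6@2: d1:12  d2:13  d3:9  d4:5  d5:0  d6:0 → peak 13
Item 6@3: d1:12  d2:9  d3:9  d4:5  d5:4  d6:0 → peak 12
Item 6@4: d1:12  d2:9  d3:5  d4:5  d5:4  d6:4 → peak 12
Best is Item 6@3, peak 12.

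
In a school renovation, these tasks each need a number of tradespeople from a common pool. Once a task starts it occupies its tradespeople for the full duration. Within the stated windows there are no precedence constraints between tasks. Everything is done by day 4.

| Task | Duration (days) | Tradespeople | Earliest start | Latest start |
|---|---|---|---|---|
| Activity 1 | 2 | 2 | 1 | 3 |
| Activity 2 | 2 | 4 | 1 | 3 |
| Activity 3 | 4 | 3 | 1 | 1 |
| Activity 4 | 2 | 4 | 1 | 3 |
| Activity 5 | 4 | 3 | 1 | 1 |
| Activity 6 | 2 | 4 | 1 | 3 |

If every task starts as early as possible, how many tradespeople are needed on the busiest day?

Early-start schedule: Activity 1@1, Activity 2@1, Activity 3@1, Activity 4@1, Activity 5@1, Activity 6@1.
Load per day: day 1: 20, day 2: 20, day 3: 6, day 4: 6.
Peak is 20.

20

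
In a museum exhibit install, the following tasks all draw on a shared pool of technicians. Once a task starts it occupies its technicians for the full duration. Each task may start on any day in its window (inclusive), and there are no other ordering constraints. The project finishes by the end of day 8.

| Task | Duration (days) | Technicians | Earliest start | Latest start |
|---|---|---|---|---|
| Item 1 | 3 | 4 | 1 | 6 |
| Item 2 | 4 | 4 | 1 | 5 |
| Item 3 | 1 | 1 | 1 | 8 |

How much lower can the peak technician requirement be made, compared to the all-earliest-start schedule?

Early-start peak: d1:9  d2:8  d3:8  d4:4  d5:0  d6:0  d7:0  d8:0 ⇒ 9.
Leveled (Item 1@1, Item 2@4, Item 3@8): d1:4  d2:4  d3:4  d4:4  d5:4  d6:4  d7:4  d8:1 ⇒ 4.
Reduction 9 − 4 = 5.

5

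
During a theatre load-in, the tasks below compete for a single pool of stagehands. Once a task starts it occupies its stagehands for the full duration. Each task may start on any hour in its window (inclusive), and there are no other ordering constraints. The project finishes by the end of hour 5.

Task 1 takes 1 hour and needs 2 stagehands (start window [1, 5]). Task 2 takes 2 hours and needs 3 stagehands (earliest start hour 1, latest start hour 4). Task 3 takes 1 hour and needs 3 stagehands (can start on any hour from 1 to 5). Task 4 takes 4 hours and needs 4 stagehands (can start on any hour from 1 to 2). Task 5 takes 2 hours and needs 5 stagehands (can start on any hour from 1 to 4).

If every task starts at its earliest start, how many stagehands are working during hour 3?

At early start, hour 3 has: Task 4.
Demand: 4 = 4.

4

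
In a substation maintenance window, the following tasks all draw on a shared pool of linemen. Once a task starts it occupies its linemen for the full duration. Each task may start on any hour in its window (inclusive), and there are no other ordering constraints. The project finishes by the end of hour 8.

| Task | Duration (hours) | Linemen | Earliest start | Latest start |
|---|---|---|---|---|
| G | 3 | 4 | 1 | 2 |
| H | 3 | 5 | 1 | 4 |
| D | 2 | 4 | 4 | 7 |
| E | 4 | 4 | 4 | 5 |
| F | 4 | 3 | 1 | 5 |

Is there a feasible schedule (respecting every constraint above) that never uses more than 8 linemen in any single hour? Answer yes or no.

no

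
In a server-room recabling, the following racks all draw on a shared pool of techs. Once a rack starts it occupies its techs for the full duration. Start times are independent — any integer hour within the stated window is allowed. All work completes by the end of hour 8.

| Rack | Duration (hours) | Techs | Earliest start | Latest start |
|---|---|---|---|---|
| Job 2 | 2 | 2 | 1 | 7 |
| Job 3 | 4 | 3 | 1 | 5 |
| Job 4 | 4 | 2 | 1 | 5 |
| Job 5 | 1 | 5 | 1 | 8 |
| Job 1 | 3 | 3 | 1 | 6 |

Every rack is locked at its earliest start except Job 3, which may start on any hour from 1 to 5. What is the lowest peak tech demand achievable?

Job 3@1: h1:15  h2:10  h3:8  h4:5  h5:0  h6:0  h7:0  h8:0 → peak 15
Job 3@2: h1:12  h2:10  h3:8  h4:5  h5:3  h6:0  h7:0  h8:0 → peak 12
Job 3@3: h1:12  h2:7  h3:8  h4:5  h5:3  h6:3  h7:0  h8:0 → peak 12
Job 3@4: h1:12  h2:7  h3:5  h4:5  h5:3  h6:3  h7:3  h8:0 → peak 12
Job 3@5: h1:12  h2:7  h3:5  h4:2  h5:3  h6:3  h7:3  h8:3 → peak 12
Best is Job 3@2, peak 12.

12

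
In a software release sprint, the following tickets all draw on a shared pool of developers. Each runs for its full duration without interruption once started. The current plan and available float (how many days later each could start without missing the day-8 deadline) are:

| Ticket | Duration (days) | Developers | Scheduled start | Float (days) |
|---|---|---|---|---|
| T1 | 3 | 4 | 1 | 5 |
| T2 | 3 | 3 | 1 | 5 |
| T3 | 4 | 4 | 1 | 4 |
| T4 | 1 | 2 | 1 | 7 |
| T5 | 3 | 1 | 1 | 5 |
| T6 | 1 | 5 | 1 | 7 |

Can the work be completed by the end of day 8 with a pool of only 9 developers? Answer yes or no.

Schedule T1@1, T2@1, T3@4, T4@4, T5@4, T6@8: d1:7  d2:7  d3:7  d4:7  d5:5  d6:5  d7:4  d8:5 — peak 7 ≤ 9.

yes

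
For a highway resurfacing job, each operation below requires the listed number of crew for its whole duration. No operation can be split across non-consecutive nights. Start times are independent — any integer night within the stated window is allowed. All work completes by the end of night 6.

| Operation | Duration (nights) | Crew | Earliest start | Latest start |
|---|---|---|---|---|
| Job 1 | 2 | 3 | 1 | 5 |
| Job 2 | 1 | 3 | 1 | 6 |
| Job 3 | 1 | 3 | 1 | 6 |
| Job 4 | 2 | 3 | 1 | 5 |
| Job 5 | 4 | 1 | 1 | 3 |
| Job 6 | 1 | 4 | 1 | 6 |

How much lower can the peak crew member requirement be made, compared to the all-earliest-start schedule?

11

Early-start peak: n1:17  n2:7  n3:1  n4:1  n5:0  n6:0 ⇒ 17.
Leveled (Job 1@1, Job 2@1, Job 3@2, Job 4@3, Job 5@3, Job 6@5): n1:6  n2:6  n3:4  n4:4  n5:5  n6:1 ⇒ 6.
Reduction 17 − 6 = 11.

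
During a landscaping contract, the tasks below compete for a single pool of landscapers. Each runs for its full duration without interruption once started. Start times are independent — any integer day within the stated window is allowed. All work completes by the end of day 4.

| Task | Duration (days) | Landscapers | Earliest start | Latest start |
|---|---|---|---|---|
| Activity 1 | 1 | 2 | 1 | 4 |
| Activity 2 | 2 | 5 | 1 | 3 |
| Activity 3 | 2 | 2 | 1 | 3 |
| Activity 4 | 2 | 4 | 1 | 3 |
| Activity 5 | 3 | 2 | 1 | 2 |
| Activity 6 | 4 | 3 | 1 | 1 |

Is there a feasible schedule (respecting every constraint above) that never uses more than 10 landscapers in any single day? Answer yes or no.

Total landscaper-days = 42; over 4 days the average is 42/4 > 10, so some day must exceed 10.

no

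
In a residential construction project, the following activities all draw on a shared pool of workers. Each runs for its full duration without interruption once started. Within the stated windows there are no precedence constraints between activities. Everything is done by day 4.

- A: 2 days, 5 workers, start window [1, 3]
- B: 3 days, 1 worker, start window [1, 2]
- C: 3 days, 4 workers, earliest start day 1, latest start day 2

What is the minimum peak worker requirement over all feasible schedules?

Schedule A@1, B@1, C@1: d1:10  d2:10  d3:5  d4:0 — peak 10.
No arrangement of the 12 feasible schedules does better.

10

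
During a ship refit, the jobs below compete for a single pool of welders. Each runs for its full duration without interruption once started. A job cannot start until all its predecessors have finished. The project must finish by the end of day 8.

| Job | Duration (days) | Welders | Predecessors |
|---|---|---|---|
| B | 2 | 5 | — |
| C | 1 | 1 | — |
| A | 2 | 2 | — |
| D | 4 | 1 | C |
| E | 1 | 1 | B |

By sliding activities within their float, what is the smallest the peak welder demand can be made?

5

Early-start (B@1, C@1, A@1, D@2, E@3) gives peak 8: d1:8  d2:8  d3:2  d4:1  d5:1  d6:0  d7:0  d8:0.
Shift C→3, A→3, D→4.
Schedule B@1, C@3, A@3, D@4, E@3: d1:5  d2:5  d3:4  d4:3  d5:1  d6:1  d7:1  d8:0 — peak 5.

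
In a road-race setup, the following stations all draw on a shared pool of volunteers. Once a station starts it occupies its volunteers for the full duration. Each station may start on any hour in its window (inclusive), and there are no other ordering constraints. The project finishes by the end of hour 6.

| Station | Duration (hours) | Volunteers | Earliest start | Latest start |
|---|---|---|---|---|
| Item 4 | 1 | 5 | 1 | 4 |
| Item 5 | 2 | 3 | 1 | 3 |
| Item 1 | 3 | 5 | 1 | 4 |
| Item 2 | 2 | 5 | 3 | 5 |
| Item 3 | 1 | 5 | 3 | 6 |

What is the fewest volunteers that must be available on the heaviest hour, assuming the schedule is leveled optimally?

Early-start (Item 4@1, Item 5@1, Item 1@1, Item 2@3, Item 3@3) gives peak 15: h1:13  h2:8  h3:15  h4:5  h5:0  h6:0.
Shift Item 1→2, Item 3→5.
Schedule Item 4@1, Item 5@1, Item 1@2, Item 2@3, Item 3@5: h1:8  h2:8  h3:10  h4:10  h5:5  h6:0 — peak 10.

10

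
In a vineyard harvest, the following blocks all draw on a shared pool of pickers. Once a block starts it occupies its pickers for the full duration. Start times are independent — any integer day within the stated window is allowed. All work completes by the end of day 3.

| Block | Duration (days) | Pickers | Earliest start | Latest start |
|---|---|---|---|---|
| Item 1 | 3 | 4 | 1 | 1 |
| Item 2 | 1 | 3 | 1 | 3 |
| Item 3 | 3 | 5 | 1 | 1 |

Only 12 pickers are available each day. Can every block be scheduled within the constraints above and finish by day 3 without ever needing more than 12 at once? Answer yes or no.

Schedule Item 1@1, Item 2@1, Item 3@1: d1:12  d2:9  d3:9 — peak 12 ≤ 12.

yes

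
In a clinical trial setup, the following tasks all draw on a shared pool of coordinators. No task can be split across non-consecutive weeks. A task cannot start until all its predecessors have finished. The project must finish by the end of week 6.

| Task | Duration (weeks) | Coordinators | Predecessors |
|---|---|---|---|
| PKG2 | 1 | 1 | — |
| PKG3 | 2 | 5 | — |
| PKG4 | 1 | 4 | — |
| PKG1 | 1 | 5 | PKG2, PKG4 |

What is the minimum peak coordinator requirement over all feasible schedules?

Early-start (PKG2@1, PKG3@1, PKG4@1, PKG1@2) gives peak 10: w1:10  w2:10  w3:0  w4:0  w5:0  w6:0.
Shift PKG3→2, PKG1→4.
Schedule PKG2@1, PKG3@2, PKG4@1, PKG1@4: w1:5  w2:5  w3:5  w4:5  w5:0  w6:0 — peak 5.

5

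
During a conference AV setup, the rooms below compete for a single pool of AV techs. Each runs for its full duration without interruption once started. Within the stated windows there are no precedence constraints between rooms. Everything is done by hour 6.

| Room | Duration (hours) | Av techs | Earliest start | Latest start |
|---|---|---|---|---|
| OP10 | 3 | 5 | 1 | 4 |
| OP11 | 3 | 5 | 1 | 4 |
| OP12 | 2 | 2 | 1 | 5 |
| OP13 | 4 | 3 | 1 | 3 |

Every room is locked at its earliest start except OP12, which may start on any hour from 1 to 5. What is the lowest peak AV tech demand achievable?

OP12@1: h1:15  h2:15  h3:13  h4:3  h5:0  h6:0 → peak 15
OP12@2: h1:13  h2:15  h3:15  h4:3  h5:0  h6:0 → peak 15
OP12@3: h1:13  h2:13  h3:15  h4:5  h5:0  h6:0 → peak 15
OP12@4: h1:13  h2:13  h3:13  h4:5  h5:2  h6:0 → peak 13
OP12@5: h1:13  h2:13  h3:13  h4:3  h5:2  h6:2 → peak 13
Best is OP12@4, peak 13.

13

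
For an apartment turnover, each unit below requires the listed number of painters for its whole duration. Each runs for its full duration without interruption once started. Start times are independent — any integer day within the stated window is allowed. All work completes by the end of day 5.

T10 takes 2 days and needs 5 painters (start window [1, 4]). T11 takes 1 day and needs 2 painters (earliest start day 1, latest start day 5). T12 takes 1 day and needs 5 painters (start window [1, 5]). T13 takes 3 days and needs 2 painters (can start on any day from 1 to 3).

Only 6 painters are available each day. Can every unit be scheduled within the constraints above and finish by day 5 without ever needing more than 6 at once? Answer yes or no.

The minimum achievable peak is 7; 6 < 7, so no feasible schedule stays within the cap.

no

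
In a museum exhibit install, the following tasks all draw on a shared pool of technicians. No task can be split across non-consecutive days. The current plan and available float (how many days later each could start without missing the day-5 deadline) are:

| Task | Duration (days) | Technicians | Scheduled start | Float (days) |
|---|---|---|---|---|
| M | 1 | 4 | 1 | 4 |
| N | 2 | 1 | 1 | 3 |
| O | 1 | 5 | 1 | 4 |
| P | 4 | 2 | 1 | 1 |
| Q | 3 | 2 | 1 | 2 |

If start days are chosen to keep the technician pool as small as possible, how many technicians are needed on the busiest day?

6

Early-start (M@1, N@1, O@1, P@1, Q@1) gives peak 14: d1:14  d2:5  d3:4  d4:2  d5:0.
Shift N→2, O→5, Q→2.
Schedule M@1, N@2, O@5, P@1, Q@2: d1:6  d2:5  d3:5  d4:4  d5:5 — peak 6.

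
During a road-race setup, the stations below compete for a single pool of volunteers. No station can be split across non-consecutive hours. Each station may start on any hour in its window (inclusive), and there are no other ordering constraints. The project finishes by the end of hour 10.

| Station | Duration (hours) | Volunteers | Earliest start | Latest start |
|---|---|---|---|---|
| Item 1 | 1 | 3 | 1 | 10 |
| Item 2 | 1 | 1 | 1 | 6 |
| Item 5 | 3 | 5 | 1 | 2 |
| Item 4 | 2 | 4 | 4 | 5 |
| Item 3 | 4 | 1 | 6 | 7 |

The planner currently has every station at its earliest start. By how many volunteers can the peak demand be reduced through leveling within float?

4

Early-start peak: h1:9  h2:5  h3:5  h4:4  h5:4  h6:1  h7:1  h8:1  h9:1  h10:0 ⇒ 9.
Leveled (Item 1@1, Item 2@1, Item 5@2, Item 4@5, Item 3@6): h1:4  h2:5  h3:5  h4:5  h5:4  h6:5  h7:1  h8:1  h9:1  h10:0 ⇒ 5.
Reduction 9 − 5 = 4.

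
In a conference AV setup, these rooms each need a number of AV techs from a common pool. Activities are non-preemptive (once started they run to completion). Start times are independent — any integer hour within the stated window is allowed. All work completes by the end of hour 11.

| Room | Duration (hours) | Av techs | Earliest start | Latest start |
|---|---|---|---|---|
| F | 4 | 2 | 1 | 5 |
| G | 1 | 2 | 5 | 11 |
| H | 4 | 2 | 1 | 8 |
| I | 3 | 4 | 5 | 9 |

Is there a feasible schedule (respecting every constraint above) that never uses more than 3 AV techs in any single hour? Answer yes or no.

The minimum achievable peak is 4; 3 < 4, so no feasible schedule stays within the cap.

no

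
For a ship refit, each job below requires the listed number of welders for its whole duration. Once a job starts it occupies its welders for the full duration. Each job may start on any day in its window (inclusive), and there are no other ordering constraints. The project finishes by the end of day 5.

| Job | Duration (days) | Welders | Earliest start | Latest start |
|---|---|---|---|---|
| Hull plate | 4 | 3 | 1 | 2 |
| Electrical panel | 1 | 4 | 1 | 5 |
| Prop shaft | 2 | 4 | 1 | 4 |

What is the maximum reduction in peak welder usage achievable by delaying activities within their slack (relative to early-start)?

Early-start peak: d1:11  d2:7  d3:3  d4:3  d5:0 ⇒ 11.
Leveled (Hull plate@1, Electrical panel@1, Prop shaft@2): d1:7  d2:7  d3:7  d4:3  d5:0 ⇒ 7.
Reduction 11 − 7 = 4.

4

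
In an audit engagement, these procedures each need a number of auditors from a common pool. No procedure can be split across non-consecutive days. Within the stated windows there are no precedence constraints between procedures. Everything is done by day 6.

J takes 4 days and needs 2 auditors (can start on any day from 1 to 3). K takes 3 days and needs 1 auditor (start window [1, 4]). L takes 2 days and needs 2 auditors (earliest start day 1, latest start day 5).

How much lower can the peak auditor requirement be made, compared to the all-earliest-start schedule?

Early-start peak: d1:5  d2:5  d3:3  d4:2  d5:0  d6:0 ⇒ 5.
Leveled (J@1, K@1, L@5): d1:3  d2:3  d3:3  d4:2  d5:2  d6:2 ⇒ 3.
Reduction 5 − 3 = 2.

2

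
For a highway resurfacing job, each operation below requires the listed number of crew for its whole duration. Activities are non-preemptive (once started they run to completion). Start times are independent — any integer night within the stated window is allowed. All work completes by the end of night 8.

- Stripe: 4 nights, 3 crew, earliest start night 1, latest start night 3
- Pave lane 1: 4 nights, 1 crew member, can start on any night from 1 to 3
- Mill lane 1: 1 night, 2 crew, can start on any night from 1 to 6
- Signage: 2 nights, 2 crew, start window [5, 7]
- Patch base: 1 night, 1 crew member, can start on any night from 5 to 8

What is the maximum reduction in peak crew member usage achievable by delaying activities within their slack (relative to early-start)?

2

Early-start peak: n1:6  n2:4  n3:4  n4:4  n5:3  n6:2  n7:0  n8:0 ⇒ 6.
Leveled (Stripe@1, Pave lane 1@1, Mill lane 1@5, Signage@5, Patch base@6): n1:4  n2:4  n3:4  n4:4  n5:4  n6:3  n7:0  n8:0 ⇒ 4.
Reduction 6 − 4 = 2.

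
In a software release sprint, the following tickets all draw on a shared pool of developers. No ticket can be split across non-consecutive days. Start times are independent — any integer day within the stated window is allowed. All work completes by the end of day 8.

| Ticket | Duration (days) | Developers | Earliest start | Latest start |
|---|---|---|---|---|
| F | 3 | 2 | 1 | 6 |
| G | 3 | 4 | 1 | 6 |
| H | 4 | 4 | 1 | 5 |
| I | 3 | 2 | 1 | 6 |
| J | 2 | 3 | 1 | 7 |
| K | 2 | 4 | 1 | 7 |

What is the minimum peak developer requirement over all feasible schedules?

Early-start (F@1, G@1, H@1, I@1, J@1, K@1) gives peak 19: d1:19  d2:19  d3:12  d4:4  d5:0  d6:0  d7:0  d8:0.
Shift H→4, J→4, K→6.
Schedule F@1, G@1, H@4, I@1, J@4, K@6: d1:8  d2:8  d3:8  d4:7  d5:7  d6:8  d7:8  d8:0 — peak 8.

8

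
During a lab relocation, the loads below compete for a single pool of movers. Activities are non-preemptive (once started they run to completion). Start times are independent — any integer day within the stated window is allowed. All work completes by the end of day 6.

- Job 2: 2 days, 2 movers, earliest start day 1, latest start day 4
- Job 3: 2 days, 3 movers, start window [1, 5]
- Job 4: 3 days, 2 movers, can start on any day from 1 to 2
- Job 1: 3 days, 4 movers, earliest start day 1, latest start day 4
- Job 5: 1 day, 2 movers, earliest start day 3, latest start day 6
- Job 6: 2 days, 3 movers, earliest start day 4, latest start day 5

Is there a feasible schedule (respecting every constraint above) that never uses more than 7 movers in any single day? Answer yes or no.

Schedule Job 2@1, Job 3@1, Job 4@1, Job 1@3, Job 5@4, Job 6@5: d1:7  d2:7  d3:6  d4:6  d5:7  d6:3 — peak 7 ≤ 7.

yes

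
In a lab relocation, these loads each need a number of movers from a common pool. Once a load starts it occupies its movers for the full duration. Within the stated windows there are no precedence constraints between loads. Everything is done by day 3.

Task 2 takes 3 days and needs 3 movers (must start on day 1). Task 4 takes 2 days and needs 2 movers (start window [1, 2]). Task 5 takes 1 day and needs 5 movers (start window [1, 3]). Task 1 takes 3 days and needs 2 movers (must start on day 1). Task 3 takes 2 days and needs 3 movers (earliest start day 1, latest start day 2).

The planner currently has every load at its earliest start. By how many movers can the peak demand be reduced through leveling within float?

Early-start peak: d1:15  d2:10  d3:5 ⇒ 15.
Leveled (Task 2@1, Task 4@1, Task 5@3, Task 1@1, Task 3@1): d1:10  d2:10  d3:10 ⇒ 10.
Reduction 15 − 10 = 5.

5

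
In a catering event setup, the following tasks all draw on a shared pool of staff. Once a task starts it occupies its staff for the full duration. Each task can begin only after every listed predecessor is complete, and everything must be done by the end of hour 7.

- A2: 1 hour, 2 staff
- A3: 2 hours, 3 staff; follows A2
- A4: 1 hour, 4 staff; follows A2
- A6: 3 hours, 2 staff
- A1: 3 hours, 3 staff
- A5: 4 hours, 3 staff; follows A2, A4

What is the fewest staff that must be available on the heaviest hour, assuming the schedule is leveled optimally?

6

Early-start (A2@1, A3@2, A4@2, A6@1, A1@1, A5@3) gives peak 12: h1:7  h2:12  h3:11  h4:3  h5:3  h6:3  h7:0.
Shift A3→3, A1→5, A5→4.
Schedule A2@1, A3@3, A4@2, A6@1, A1@5, A5@4: h1:4  h2:6  h3:5  h4:6  h5:6  h6:6  h7:6 — peak 6.
Total staffer-hours = 39 over 7 hours ⇒ peak ≥ ⌈39/7⌉ = 6, so 6 is optimal.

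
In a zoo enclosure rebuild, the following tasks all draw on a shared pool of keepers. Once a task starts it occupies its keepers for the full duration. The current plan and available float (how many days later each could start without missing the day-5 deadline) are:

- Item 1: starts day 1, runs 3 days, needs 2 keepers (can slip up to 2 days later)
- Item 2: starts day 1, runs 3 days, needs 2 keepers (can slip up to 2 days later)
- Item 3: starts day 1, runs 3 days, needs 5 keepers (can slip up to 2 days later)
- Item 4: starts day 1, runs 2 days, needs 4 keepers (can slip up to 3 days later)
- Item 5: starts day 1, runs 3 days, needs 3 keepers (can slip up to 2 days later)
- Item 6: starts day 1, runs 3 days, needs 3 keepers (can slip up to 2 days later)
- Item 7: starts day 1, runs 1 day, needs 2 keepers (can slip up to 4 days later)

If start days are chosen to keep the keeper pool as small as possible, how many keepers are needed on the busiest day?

Early-start (Item 1@1, Item 2@1, Item 3@1, Item 4@1, Item 5@1, Item 6@1, Item 7@1) gives peak 21: d1:21  d2:19  d3:15  d4:0  d5:0.
Shift Item 5→3, Item 6→3.
Schedule Item 1@1, Item 2@1, Item 3@1, Item 4@1, Item 5@3, Item 6@3, Item 7@1: d1:15  d2:13  d3:15  d4:6  d5:6 — peak 15.

15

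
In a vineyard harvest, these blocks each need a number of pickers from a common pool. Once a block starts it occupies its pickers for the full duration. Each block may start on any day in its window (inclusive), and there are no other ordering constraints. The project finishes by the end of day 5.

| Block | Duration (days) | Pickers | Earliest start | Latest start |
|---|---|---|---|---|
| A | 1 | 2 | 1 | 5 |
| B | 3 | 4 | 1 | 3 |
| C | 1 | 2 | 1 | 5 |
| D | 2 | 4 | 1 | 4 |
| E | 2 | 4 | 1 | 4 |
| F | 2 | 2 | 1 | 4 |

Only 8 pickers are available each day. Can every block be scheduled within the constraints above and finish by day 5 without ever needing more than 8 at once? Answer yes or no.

yes

Schedule A@1, B@1, C@1, D@2, E@4, F@4: d1:8  d2:8  d3:8  d4:6  d5:6 — peak 8 ≤ 8.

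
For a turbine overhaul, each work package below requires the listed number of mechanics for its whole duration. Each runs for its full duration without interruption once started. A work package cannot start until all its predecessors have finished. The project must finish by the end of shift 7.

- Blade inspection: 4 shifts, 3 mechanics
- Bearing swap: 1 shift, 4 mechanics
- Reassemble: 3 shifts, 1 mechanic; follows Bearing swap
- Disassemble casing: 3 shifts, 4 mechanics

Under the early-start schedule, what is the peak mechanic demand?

11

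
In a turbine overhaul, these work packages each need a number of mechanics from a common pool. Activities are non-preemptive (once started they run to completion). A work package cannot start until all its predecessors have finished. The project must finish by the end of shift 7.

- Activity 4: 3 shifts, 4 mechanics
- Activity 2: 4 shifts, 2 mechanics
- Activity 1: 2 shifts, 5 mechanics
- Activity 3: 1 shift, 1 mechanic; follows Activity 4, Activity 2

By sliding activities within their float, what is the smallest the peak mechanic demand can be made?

6

Early-start (Activity 4@1, Activity 2@1, Activity 1@1, Activity 3@5) gives peak 11: s1:11  s2:11  s3:6  s4:2  s5:1  s6:0  s7:0.
Shift Activity 1→5.
Schedule Activity 4@1, Activity 2@1, Activity 1@5, Activity 3@5: s1:6  s2:6  s3:6  s4:2  s5:6  s6:5  s7:0 — peak 6.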